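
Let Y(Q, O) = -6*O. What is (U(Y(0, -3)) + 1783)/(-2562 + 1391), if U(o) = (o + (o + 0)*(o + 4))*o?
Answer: -9235/1171 ≈ -7.8864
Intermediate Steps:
U(o) = o*(o + o*(4 + o)) (U(o) = (o + o*(4 + o))*o = o*(o + o*(4 + o)))
(U(Y(0, -3)) + 1783)/(-2562 + 1391) = ((-6*(-3))²*(5 - 6*(-3)) + 1783)/(-2562 + 1391) = (18²*(5 + 18) + 1783)/(-1171) = (324*23 + 1783)*(-1/1171) = (7452 + 1783)*(-1/1171) = 9235*(-1/1171) = -9235/1171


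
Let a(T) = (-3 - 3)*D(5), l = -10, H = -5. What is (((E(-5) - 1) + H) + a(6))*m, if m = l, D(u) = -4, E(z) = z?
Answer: -130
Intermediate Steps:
m = -10
a(T) = 24 (a(T) = (-3 - 3)*(-4) = -6*(-4) = 24)
(((E(-5) - 1) + H) + a(6))*m = (((-5 - 1) - 5) + 24)*(-10) = ((-6 - 5) + 24)*(-10) = (-11 + 24)*(-10) = 13*(-10) = -130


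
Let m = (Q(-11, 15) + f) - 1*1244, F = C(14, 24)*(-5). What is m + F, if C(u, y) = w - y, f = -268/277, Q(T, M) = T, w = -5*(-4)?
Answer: -342363/277 ≈ -1236.0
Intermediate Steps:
w = 20
f = -268/277 (f = -268*1/277 = -268/277 ≈ -0.96751)
C(u, y) = 20 - y
F = 20 (F = (20 - 1*24)*(-5) = (20 - 24)*(-5) = -4*(-5) = 20)
m = -347903/277 (m = (-11 - 268/277) - 1*1244 = -3315/277 - 1244 = -347903/277 ≈ -1256.0)
m + F = -347903/277 + 20 = -342363/277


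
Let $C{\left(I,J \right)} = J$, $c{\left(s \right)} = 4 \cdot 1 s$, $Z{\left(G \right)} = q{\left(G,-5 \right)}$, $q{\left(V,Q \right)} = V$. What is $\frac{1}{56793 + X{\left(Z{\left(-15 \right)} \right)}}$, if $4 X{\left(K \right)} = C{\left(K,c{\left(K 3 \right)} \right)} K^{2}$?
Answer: $\frac{1}{46668} \approx 2.1428 \cdot 10^{-5}$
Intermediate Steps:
$Z{\left(G \right)} = G$
$c{\left(s \right)} = 4 s$
$X{\left(K \right)} = 3 K^{3}$ ($X{\left(K \right)} = \frac{4 K 3 K^{2}}{4} = \frac{4 \cdot 3 K K^{2}}{4} = \frac{12 K K^{2}}{4} = \frac{12 K^{3}}{4} = 3 K^{3}$)
$\frac{1}{56793 + X{\left(Z{\left(-15 \right)} \right)}} = \frac{1}{56793 + 3 \left(-15\right)^{3}} = \frac{1}{56793 + 3 \left(-3375\right)} = \frac{1}{56793 - 10125} = \frac{1}{46668}$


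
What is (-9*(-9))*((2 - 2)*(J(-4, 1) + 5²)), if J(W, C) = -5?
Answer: 0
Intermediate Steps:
(-9*(-9))*((2 - 2)*(J(-4, 1) + 5²)) = (-9*(-9))*((2 - 2)*(-5 + 5²)) = 81*(0*(-5 + 25)) = 81*(0*20) = 81*0 = 0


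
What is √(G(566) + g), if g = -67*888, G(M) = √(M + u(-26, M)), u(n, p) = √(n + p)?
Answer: √(-59496 + √2*√(283 + 3*√15)) ≈ 243.87*I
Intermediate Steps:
G(M) = √(M + √(-26 + M))
g = -59496
√(G(566) + g) = √(√(566 + √(-26 + 566)) - 59496) = √(√(566 + √540) - 59496) = √(√(566 + 6*√15) - 59496) = √(-59496 + √(566 + 6*√15))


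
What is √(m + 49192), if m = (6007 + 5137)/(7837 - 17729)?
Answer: √300838051190/2473 ≈ 221.79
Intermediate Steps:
m = -2786/2473 (m = 11144/(-9892) = 11144*(-1/9892) = -2786/2473 ≈ -1.1266)
√(m + 49192) = √(-2786/2473 + 49192) = √(121649030/2473) = √300838051190/2473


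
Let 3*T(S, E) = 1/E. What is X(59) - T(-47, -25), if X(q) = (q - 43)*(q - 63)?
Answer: -4799/75 ≈ -63.987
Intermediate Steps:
T(S, E) = 1/(3*E)
X(q) = (-63 + q)*(-43 + q) (X(q) = (-43 + q)*(-63 + q) = (-63 + q)*(-43 + q))
X(59) - T(-47, -25) = (2709 + 59² - 106*59) - 1/(3*(-25)) = (2709 + 3481 - 6254) - (-1)/(3*25) = -64 - 1*(-1/75) = -64 + 1/75 = -4799/75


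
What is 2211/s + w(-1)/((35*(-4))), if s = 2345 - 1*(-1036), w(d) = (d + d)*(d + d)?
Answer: 3524/5635 ≈ 0.62538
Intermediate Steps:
w(d) = 4*d**2 (w(d) = (2*d)*(2*d) = 4*d**2)
s = 3381 (s = 2345 + 1036 = 3381)
2211/s + w(-1)/((35*(-4))) = 2211/3381 + (4*(-1)**2)/((35*(-4))) = 2211*(1/3381) + (4*1)/(-140) = 737/1127 + 4*(-1/140) = 737/1127 - 1/35 = 3524/5635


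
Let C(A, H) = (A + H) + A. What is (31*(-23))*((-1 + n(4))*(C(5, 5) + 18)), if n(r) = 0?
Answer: 23529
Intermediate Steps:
C(A, H) = H + 2*A
(31*(-23))*((-1 + n(4))*(C(5, 5) + 18)) = (31*(-23))*((-1 + 0)*((5 + 2*5) + 18)) = -(-713)*((5 + 10) + 18) = -(-713)*(15 + 18) = -(-713)*33 = -713*(-33) = 23529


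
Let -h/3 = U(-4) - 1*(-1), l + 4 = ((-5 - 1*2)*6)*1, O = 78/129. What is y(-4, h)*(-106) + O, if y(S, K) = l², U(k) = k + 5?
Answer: -9644702/43 ≈ -2.2430e+5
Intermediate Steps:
U(k) = 5 + k
O = 26/43 (O = 78*(1/129) = 26/43 ≈ 0.60465)
l = -46 (l = -4 + ((-5 - 1*2)*6)*1 = -4 + ((-5 - 2)*6)*1 = -4 - 7*6*1 = -4 - 42*1 = -4 - 42 = -46)
h = -6 (h = -3*((5 - 4) - 1*(-1)) = -3*(1 + 1) = -3*2 = -6)
y(S, K) = 2116 (y(S, K) = (-46)² = 2116)
y(-4, h)*(-106) + O = 2116*(-106) + 26/43 = -224296 + 26/43 = -9644702/43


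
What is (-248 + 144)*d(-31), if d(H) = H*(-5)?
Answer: -16120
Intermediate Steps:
d(H) = -5*H
(-248 + 144)*d(-31) = (-248 + 144)*(-5*(-31)) = -104*155 = -16120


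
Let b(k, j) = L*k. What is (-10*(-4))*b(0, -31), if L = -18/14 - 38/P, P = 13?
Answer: 0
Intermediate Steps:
L = -383/91 (L = -18/14 - 38/13 = -18*1/14 - 38*1/13 = -9/7 - 38/13 = -383/91 ≈ -4.2088)
b(k, j) = -383*k/91
(-10*(-4))*b(0, -31) = (-10*(-4))*(-383/91*0) = 40*0 = 0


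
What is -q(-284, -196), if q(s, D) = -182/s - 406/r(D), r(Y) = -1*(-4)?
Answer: 7161/71 ≈ 100.86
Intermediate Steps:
r(Y) = 4
q(s, D) = -203/2 - 182/s (q(s, D) = -182/s - 406/4 = -182/s - 406*1/4 = -182/s - 203/2 = -203/2 - 182/s)
-q(-284, -196) = -(-203/2 - 182/(-284)) = -(-203/2 - 182*(-1/284)) = -(-203/2 + 91/142) = -1*(-7161/71) = 7161/71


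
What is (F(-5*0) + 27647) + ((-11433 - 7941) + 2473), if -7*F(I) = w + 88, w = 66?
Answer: 10724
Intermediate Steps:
F(I) = -22 (F(I) = -(66 + 88)/7 = -⅐*154 = -22)
(F(-5*0) + 27647) + ((-11433 - 7941) + 2473) = (-22 + 27647) + ((-11433 - 7941) + 2473) = 27625 + (-19374 + 2473) = 27625 - 16901 = 10724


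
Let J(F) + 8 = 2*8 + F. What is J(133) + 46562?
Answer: 46703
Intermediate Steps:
J(F) = 8 + F (J(F) = -8 + (2*8 + F) = -8 + (16 + F) = 8 + F)
J(133) + 46562 = (8 + 133) + 46562 = 141 + 46562 = 46703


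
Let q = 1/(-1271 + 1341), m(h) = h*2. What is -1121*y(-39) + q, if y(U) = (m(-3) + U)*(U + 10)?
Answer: -102403349/70 ≈ -1.4629e+6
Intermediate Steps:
m(h) = 2*h
q = 1/70 ≈ 0.014286
y(U) = (-6 + U)*(10 + U) (y(U) = (2*(-3) + U)*(U + 10) = (-6 + U)*(10 + U))
-1121*y(-39) + q = -1121*(-60 + (-39)² + 4*(-39)) + 1/70 = -1121*(-60 + 1521 - 156) + 1/70 = -1121*1305 + 1/70 = -1462905 + 1/70 = -102403349/70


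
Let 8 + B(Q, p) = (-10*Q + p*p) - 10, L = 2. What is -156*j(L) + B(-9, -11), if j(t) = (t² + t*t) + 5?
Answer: -1835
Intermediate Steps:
j(t) = 5 + 2*t² (j(t) = (t² + t²) + 5 = 2*t² + 5 = 5 + 2*t²)
B(Q, p) = -18 + p² - 10*Q (B(Q, p) = -8 + ((-10*Q + p*p) - 10) = -8 + ((-10*Q + p²) - 10) = -8 + ((p² - 10*Q) - 10) = -8 + (-10 + p² - 10*Q) = -18 + p² - 10*Q)
-156*j(L) + B(-9, -11) = -156*(5 + 2*2²) + (-18 + (-11)² - 10*(-9)) = -156*(5 + 2*4) + (-18 + 121 + 90) = -156*(5 + 8) + 193 = -156*13 + 193 = -2028 + 193 = -1835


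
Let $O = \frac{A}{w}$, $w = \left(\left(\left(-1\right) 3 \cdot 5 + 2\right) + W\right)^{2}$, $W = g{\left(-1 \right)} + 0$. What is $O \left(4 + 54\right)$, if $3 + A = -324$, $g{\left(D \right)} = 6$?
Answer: $- \frac{18966}{49} \approx -387.06$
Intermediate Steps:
$W = 6$ ($W = 6 + 0 = 6$)
$w = 49$ ($w = \left(\left(\left(-1\right) 3 \cdot 5 + 2\right) + 6\right)^{2} = \left(\left(\left(-3\right) 5 + 2\right) + 6\right)^{2} = \left(\left(-15 + 2\right) + 6\right)^{2} = \left(-13 + 6\right)^{2} = \left(-7\right)^{2} = 49$)
$A = -327$ ($A = -3 - 324 = -327$)
$O = - \frac{327}{49} \approx -6.6735$
$O \left(4 + 54\right) = - \frac{327 \left(4 + 54\right)}{49} = \left(- \frac{327}{49}\right) 58 = - \frac{18966}{49}$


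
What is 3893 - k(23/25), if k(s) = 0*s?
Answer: 3893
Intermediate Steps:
k(s) = 0
3893 - k(23/25) = 3893 - 1*0 = 3893 + 0 = 3893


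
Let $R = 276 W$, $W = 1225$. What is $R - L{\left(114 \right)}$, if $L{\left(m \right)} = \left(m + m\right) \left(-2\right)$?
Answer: $338556$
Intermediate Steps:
$L{\left(m \right)} = - 4 m$ ($L{\left(m \right)} = 2 m \left(-2\right) = - 4 m$)
$R = 338100$ ($R = 276 \cdot 1225 = 338100$)
$R - L{\left(114 \right)} = 338100 - \left(-4\right) 114 = 338100 - -456 = 338100 + 456 = 338556$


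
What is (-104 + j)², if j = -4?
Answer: 11664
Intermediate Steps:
(-104 + j)² = (-104 - 4)² = (-108)² = 11664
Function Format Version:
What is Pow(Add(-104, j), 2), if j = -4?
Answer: 11664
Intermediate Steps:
Pow(Add(-104, j), 2) = Pow(Add(-104, -4), 2) = Pow(-108, 2) = 11664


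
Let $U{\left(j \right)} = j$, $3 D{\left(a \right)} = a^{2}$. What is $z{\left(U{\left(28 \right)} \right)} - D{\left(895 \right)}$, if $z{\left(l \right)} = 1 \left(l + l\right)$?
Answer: $- \frac{800857}{3} \approx -2.6695 \cdot 10^{5}$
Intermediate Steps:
$D{\left(a \right)} = \frac{a^{2}}{3}$
$z{\left(l \right)} = 2 l$ ($z{\left(l \right)} = 1 \cdot 2 l = 2 l$)
$z{\left(U{\left(28 \right)} \right)} - D{\left(895 \right)} = 2 \cdot 28 - \frac{895^{2}}{3} = 56 - \frac{1}{3} \cdot 801025 = 56 - \frac{801025}{3} = - \frac{800857}{3}$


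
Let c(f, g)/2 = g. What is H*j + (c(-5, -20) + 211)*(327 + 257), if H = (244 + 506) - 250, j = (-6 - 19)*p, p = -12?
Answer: 249864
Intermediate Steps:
c(f, g) = 2*g
j = 300 (j = (-6 - 19)*(-12) = -25*(-12) = 300)
H = 500 (H = 750 - 250 = 500)
H*j + (c(-5, -20) + 211)*(327 + 257) = 500*300 + (2*(-20) + 211)*(327 + 257) = 150000 + (-40 + 211)*584 = 150000 + 171*584 = 150000 + 99864 = 249864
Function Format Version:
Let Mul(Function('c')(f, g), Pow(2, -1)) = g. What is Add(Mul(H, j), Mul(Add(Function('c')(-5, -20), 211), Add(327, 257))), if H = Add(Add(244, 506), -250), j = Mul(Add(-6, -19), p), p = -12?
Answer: 249864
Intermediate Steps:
Function('c')(f, g) = Mul(2, g)
j = 300 (j = Mul(Add(-6, -19), -12) = Mul(-25, -12) = 300)
H = 500 (H = Add(750, -250) = 500)
Add(Mul(H, j), Mul(Add(Function('c')(-5, -20), 211), Add(327, 257))) = Add(Mul(500, 300), Mul(Add(Mul(2, -20), 211), Add(327, 257))) = Add(150000, Mul(Add(-40, 211), 584)) = Add(150000, Mul(171, 584)) = Add(150000, 99864) = 249864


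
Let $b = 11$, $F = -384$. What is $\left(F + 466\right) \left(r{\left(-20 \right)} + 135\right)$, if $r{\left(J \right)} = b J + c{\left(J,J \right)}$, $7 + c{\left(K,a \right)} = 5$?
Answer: $-7134$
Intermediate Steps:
$c{\left(K,a \right)} = -2$ ($c{\left(K,a \right)} = -7 + 5 = -2$)
$r{\left(J \right)} = -2 + 11 J$ ($r{\left(J \right)} = 11 J - 2 = -2 + 11 J$)
$\left(F + 466\right) \left(r{\left(-20 \right)} + 135\right) = \left(-384 + 466\right) \left(\left(-2 + 11 \left(-20\right)\right) + 135\right) = 82 \left(\left(-2 - 220\right) + 135\right) = 82 \left(-222 + 135\right) = 82 \left(-87\right) = -7134$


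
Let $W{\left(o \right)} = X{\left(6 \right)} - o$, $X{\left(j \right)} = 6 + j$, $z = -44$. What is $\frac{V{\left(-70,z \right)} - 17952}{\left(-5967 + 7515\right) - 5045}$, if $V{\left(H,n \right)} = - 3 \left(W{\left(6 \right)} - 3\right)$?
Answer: $\frac{17961}{3497} \approx 5.1361$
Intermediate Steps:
$W{\left(o \right)} = 12 - o$ ($W{\left(o \right)} = \left(6 + 6\right) - o = 12 - o$)
$V{\left(H,n \right)} = -9$ ($V{\left(H,n \right)} = - 3 \left(\left(12 - 6\right) - 3\right) = - 3 \left(6 - 3\right) = \left(-3\right) 3 = -9$)
$\frac{V{\left(-70,z \right)} - 17952}{\left(-5967 + 7515\right) - 5045} = \frac{-9 - 17952}{\left(-5967 + 7515\right) - 5045} = - \frac{17961}{1548 - 5045} = - \frac{17961}{-3497} = \left(-17961\right) \left(- \frac{1}{3497}\right) = \frac{17961}{3497}$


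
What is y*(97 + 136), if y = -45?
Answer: -10485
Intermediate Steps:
y*(97 + 136) = -45*(97 + 136) = -45*233 = -10485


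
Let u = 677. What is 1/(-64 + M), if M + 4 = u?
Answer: 1/609 ≈ 0.0016420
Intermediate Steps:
M = 673 (M = -4 + 677 = 673)
1/(-64 + M) = 1/(-64 + 673) = 1/609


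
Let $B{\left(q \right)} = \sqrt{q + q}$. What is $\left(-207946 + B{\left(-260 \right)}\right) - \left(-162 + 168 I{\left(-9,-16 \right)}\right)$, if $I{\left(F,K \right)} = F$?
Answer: $-206272 + 2 i \sqrt{130} \approx -2.0627 \cdot 10^{5} + 22.803 i$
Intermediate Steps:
$B{\left(q \right)} = \sqrt{2} \sqrt{q}$ ($B{\left(q \right)} = \sqrt{2 q} = \sqrt{2} \sqrt{q}$)
$\left(-207946 + B{\left(-260 \right)}\right) - \left(-162 + 168 I{\left(-9,-16 \right)}\right) = \left(-207946 + \sqrt{2} \sqrt{-260}\right) + \left(162 - -1512\right) = \left(-207946 + \sqrt{2} \cdot 2 i \sqrt{65}\right) + \left(162 + 1512\right) = \left(-207946 + 2 i \sqrt{130}\right) + 1674 = -206272 + 2 i \sqrt{130}$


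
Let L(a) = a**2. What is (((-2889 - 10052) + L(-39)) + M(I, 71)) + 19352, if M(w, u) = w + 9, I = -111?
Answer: 7830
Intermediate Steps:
M(w, u) = 9 + w
(((-2889 - 10052) + L(-39)) + M(I, 71)) + 19352 = (((-2889 - 10052) + (-39)**2) + (9 - 111)) + 19352 = ((-12941 + 1521) - 102) + 19352 = (-11420 - 102) + 19352 = -11522 + 19352 = 7830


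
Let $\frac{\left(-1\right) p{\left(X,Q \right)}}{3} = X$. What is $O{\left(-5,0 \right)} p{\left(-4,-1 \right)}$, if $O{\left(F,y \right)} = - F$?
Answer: $60$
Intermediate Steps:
$p{\left(X,Q \right)} = - 3 X$
$O{\left(-5,0 \right)} p{\left(-4,-1 \right)} = \left(-1\right) \left(-5\right) \left(\left(-3\right) \left(-4\right)\right) = 5 \cdot 12 = 60$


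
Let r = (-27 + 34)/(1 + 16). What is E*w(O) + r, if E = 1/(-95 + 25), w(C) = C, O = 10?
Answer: 32/119 ≈ 0.26891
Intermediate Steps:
r = 7/17 ≈ 0.41176
E = -1/70 (E = 1/(-70) = -1/70 ≈ -0.014286)
E*w(O) + r = -1/70*10 + 7/17 = -⅐ + 7/17 = 32/119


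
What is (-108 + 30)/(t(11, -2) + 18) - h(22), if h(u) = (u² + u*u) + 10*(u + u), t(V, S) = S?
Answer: -11303/8 ≈ -1412.9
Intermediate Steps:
h(u) = 2*u² + 20*u (h(u) = (u² + u²) + 10*(2*u) = 2*u² + 20*u)
(-108 + 30)/(t(11, -2) + 18) - h(22) = (-108 + 30)/(-2 + 18) - 2*22*(10 + 22) = -78/16 - 2*22*32 = -78*1/16 - 1*1408 = -39/8 - 1408 = -11303/8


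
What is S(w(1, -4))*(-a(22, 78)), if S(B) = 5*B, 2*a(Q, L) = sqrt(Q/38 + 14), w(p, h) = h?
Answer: 10*sqrt(5263)/19 ≈ 38.182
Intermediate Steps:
a(Q, L) = sqrt(14 + Q/38)/2 (a(Q, L) = sqrt(Q/38 + 14)/2 = sqrt(14 + Q/38)/2)
S(w(1, -4))*(-a(22, 78)) = (5*(-4))*(-sqrt(20216 + 38*22)/76) = -(-20)*sqrt(20216 + 836)/76 = -(-20)*sqrt(21052)/76 = -(-20)*(2*sqrt(5263))/76 = -(-20)*sqrt(5263)/38 = -(-10)*sqrt(5263)/19 = 10*sqrt(5263)/19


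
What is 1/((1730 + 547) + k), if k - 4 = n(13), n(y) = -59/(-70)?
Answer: 70/159729 ≈ 0.00043824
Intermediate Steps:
n(y) = 59/70 (n(y) = -59*(-1/70) = 59/70)
k = 339/70 (k = 4 + 59/70 = 339/70 ≈ 4.8429)
1/((1730 + 547) + k) = 1/((1730 + 547) + 339/70) = 1/(2277 + 339/70) = 1/(159729/70) = 70/159729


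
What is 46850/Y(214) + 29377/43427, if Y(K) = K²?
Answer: 1689952021/994391446 ≈ 1.6995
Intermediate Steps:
46850/Y(214) + 29377/43427 = 46850/(214²) + 29377/43427 = 46850/45796 + 29377*(1/43427) = 46850*(1/45796) + 29377/43427 = 23425/22898 + 29377/43427 = 1689952021/994391446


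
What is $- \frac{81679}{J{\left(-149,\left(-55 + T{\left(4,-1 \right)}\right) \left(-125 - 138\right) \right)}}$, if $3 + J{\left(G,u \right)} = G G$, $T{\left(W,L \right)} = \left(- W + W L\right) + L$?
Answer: $- \frac{81679}{22198} \approx -3.6796$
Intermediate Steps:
$T{\left(W,L \right)} = L - W + L W$ ($T{\left(W,L \right)} = \left(- W + L W\right) + L = L - W + L W$)
$J{\left(G,u \right)} = -3 + G^{2}$ ($J{\left(G,u \right)} = -3 + G G = -3 + G^{2}$)
$- \frac{81679}{J{\left(-149,\left(-55 + T{\left(4,-1 \right)}\right) \left(-125 - 138\right) \right)}} = - \frac{81679}{-3 + \left(-149\right)^{2}} = - \frac{81679}{-3 + 22201} = - \frac{81679}{22198}$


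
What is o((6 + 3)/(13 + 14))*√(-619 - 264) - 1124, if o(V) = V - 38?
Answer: -1124 - 113*I*√883/3 ≈ -1124.0 - 1119.3*I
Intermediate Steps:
o(V) = -38 + V
o((6 + 3)/(13 + 14))*√(-619 - 264) - 1124 = (-38 + (6 + 3)/(13 + 14))*√(-619 - 264) - 1124 = (-38 + 9/27)*√(-883) - 1124 = (-38 + 9*(1/27))*(I*√883) - 1124 = (-38 + ⅓)*(I*√883) - 1124 = -113*I*√883/3 - 1124 = -1124 - 113*I*√883/3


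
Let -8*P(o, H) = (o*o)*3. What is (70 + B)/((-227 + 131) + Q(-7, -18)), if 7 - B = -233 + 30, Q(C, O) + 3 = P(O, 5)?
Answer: -80/63 ≈ -1.2698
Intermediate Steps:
P(o, H) = -3*o²/8 (P(o, H) = -o*o*3/8 = -o²*3/8 = -3*o²/8)
Q(C, O) = -3 - 3*O²/8
B = 210 (B = 7 - (-233 + 30) = 7 - 1*(-203) = 7 + 203 = 210)
(70 + B)/((-227 + 131) + Q(-7, -18)) = (70 + 210)/((-227 + 131) + (-3 - 3/8*(-18)²)) = 280/(-96 + (-3 - 3/8*324)) = 280/(-96 + (-3 - 243/2)) = 280/(-96 - 249/2) = 280/(-441/2) = 280*(-2/441) = -80/63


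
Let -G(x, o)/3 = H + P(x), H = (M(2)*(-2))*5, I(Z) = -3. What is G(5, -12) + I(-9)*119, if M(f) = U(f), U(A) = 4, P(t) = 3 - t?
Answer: -231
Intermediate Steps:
M(f) = 4
H = -40 (H = (4*(-2))*5 = -8*5 = -40)
G(x, o) = 111 + 3*x (G(x, o) = -3*(-40 + (3 - x)) = -3*(-37 - x) = 111 + 3*x)
G(5, -12) + I(-9)*119 = (111 + 3*5) - 3*119 = (111 + 15) - 357 = 126 - 357 = -231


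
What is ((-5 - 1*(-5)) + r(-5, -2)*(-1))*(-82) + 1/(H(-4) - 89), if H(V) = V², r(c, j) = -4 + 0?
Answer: -23945/73 ≈ -328.01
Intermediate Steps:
r(c, j) = -4
((-5 - 1*(-5)) + r(-5, -2)*(-1))*(-82) + 1/(H(-4) - 89) = ((-5 - 1*(-5)) - 4*(-1))*(-82) + 1/((-4)² - 89) = ((-5 + 5) + 4)*(-82) + 1/(16 - 89) = (0 + 4)*(-82) + 1/(-73) = 4*(-82) - 1/73 = -328 - 1/73 = -23945/73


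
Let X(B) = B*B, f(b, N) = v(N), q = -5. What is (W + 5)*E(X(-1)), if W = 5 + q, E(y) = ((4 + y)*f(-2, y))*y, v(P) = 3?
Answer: 75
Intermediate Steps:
f(b, N) = 3
X(B) = B**2
E(y) = y*(12 + 3*y) (E(y) = ((4 + y)*3)*y = (12 + 3*y)*y = y*(12 + 3*y))
W = 0 (W = 5 - 5 = 0)
(W + 5)*E(X(-1)) = (0 + 5)*(3*(-1)**2*(4 + (-1)**2)) = 5*(3*1*(4 + 1)) = 5*(3*1*5) = 5*15 = 75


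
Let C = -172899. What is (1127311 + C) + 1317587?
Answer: 2271999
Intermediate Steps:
(1127311 + C) + 1317587 = (1127311 - 172899) + 1317587 = 954412 + 1317587 = 2271999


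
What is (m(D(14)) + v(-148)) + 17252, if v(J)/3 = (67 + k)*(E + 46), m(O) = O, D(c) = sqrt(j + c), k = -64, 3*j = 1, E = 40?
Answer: 18026 + sqrt(129)/3 ≈ 18030.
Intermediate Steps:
j = 1/3 (j = (1/3)*1 = 1/3 ≈ 0.33333)
D(c) = sqrt(1/3 + c)
v(J) = 774 (v(J) = 3*((67 - 64)*(40 + 46)) = 3*(3*86) = 3*258 = 774)
(m(D(14)) + v(-148)) + 17252 = (sqrt(3 + 9*14)/3 + 774) + 17252 = (sqrt(3 + 126)/3 + 774) + 17252 = (sqrt(129)/3 + 774) + 17252 = (774 + sqrt(129)/3) + 17252 = 18026 + sqrt(129)/3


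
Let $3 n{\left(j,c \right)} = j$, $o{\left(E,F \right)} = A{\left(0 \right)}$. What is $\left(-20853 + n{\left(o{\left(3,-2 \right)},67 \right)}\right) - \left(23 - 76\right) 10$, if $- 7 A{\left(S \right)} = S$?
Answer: $-20323$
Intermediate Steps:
$A{\left(S \right)} = - \frac{S}{7}$
$o{\left(E,F \right)} = 0$ ($o{\left(E,F \right)} = \left(- \frac{1}{7}\right) 0 = 0$)
$n{\left(j,c \right)} = \frac{j}{3}$
$\left(-20853 + n{\left(o{\left(3,-2 \right)},67 \right)}\right) - \left(23 - 76\right) 10 = \left(-20853 + \frac{1}{3} \cdot 0\right) - \left(23 - 76\right) 10 = \left(-20853 + 0\right) - \left(-53\right) 10 = -20853 - -530 = -20853 + 530 = -20323$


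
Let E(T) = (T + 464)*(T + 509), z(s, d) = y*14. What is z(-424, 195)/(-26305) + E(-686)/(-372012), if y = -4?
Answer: -168799333/1630962610 ≈ -0.10350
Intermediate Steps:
z(s, d) = -56 (z(s, d) = -4*14 = -56)
E(T) = (464 + T)*(509 + T)
z(-424, 195)/(-26305) + E(-686)/(-372012) = -56/(-26305) + (236176 + (-686)² + 973*(-686))/(-372012) = -56*(-1/26305) + (236176 + 470596 - 667478)*(-1/372012) = 56/26305 + 39294*(-1/372012) = 56/26305 - 6549/62002 = -168799333/1630962610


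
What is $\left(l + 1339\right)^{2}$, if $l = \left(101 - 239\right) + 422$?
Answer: $2634129$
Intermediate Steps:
$l = 284$ ($l = -138 + 422 = 284$)
$\left(l + 1339\right)^{2} = \left(284 + 1339\right)^{2} = 1623^{2} = 2634129$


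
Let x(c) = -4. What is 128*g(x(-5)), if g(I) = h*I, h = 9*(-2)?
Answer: 9216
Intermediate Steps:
h = -18
g(I) = -18*I
128*g(x(-5)) = 128*(-18*(-4)) = 128*72 = 9216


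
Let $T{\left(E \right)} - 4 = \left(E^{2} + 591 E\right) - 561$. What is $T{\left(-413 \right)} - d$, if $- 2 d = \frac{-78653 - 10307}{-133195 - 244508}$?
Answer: $- \frac{27976794433}{377703} \approx -74071.0$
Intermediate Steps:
$T{\left(E \right)} = -557 + E^{2} + 591 E$ ($T{\left(E \right)} = 4 - \left(561 - E^{2} - 591 E\right) = 4 + \left(-561 + E^{2} + 591 E\right) = -557 + E^{2} + 591 E$)
$d = - \frac{44480}{377703}$ ($d = - \frac{\left(-78653 - 10307\right) \frac{1}{-133195 - 244508}}{2} = - \frac{\left(-88960\right) \frac{1}{-377703}}{2} = - \frac{\left(-88960\right) \left(- \frac{1}{377703}\right)}{2} = \left(- \frac{1}{2}\right) \frac{88960}{377703} = - \frac{44480}{377703} \approx -0.11776$)
$T{\left(-413 \right)} - d = \left(-557 + \left(-413\right)^{2} + 591 \left(-413\right)\right) - - \frac{44480}{377703} = \left(-557 + 170569 - 244083\right) + \frac{44480}{377703} = -74071 + \frac{44480}{377703} = - \frac{27976794433}{377703}$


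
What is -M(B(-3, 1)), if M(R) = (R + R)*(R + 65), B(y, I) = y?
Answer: 372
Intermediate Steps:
M(R) = 2*R*(65 + R) (M(R) = (2*R)*(65 + R) = 2*R*(65 + R))
-M(B(-3, 1)) = -2*(-3)*(65 - 3) = -2*(-3)*62 = -1*(-372) = 372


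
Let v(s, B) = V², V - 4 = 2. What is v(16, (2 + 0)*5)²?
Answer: 1296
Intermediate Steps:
V = 6 (V = 4 + 2 = 6)
v(s, B) = 36 (v(s, B) = 6² = 36)
v(16, (2 + 0)*5)² = 36² = 1296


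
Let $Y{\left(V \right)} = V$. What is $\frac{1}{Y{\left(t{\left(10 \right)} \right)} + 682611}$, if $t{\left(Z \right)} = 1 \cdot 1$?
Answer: $\frac{1}{682612} \approx 1.465 \cdot 10^{-6}$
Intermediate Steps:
$t{\left(Z \right)} = 1$
$\frac{1}{Y{\left(t{\left(10 \right)} \right)} + 682611} = \frac{1}{1 + 682611} = \frac{1}{682612}$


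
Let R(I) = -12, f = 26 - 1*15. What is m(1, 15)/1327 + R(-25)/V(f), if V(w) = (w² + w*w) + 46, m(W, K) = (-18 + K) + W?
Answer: -1375/31848 ≈ -0.043174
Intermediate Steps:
f = 11 (f = 26 - 15 = 11)
m(W, K) = -18 + K + W
V(w) = 46 + 2*w² (V(w) = (w² + w²) + 46 = 2*w² + 46 = 46 + 2*w²)
m(1, 15)/1327 + R(-25)/V(f) = (-18 + 15 + 1)/1327 - 12/(46 + 2*11²) = -2*1/1327 - 12/(46 + 2*121) = -2/1327 - 12/(46 + 242) = -2/1327 - 12/288 = -2/1327 - 12*1/288 = -2/1327 - 1/24 = -1375/31848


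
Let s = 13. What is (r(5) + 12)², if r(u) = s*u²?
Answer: 113569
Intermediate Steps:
r(u) = 13*u²
(r(5) + 12)² = (13*5² + 12)² = (13*25 + 12)² = (325 + 12)² = 337² = 113569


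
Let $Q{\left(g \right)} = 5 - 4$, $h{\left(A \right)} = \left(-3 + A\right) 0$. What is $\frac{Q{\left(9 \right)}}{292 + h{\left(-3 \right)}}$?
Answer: $\frac{1}{292} \approx 0.0034247$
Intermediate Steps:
$h{\left(A \right)} = 0$
$Q{\left(g \right)} = 1$ ($Q{\left(g \right)} = 5 - 4 = 1$)
$\frac{Q{\left(9 \right)}}{292 + h{\left(-3 \right)}} = 1 \frac{1}{292 + 0} = 1 \cdot \frac{1}{292} = \frac{1}{292}$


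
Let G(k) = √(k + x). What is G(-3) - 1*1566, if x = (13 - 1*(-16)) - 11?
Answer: -1566 + √15 ≈ -1562.1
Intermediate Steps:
x = 18 (x = (13 + 16) - 11 = 29 - 11 = 18)
G(k) = √(18 + k) (G(k) = √(k + 18) = √(18 + k))
G(-3) - 1*1566 = √(18 - 3) - 1*1566 = √15 - 1566 = -1566 + √15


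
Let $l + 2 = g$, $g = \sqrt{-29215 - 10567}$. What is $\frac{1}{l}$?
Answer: $- \frac{1}{19893} - \frac{i \sqrt{39782}}{39786} \approx -5.0269 \cdot 10^{-5} - 0.0050132 i$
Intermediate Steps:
$g = i \sqrt{39782}$ ($g = \sqrt{-39782} = i \sqrt{39782} \approx 199.45 i$)
$l = -2 + i \sqrt{39782} \approx -2.0 + 199.45 i$
$\frac{1}{l} = \frac{1}{-2 + i \sqrt{39782}}$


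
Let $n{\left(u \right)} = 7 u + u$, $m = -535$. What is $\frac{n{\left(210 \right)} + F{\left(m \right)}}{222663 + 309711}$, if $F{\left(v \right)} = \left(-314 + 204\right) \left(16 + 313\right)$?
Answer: $- \frac{17255}{266187} \approx -0.064823$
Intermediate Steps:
$F{\left(v \right)} = -36190$ ($F{\left(v \right)} = \left(-110\right) 329 = -36190$)
$n{\left(u \right)} = 8 u$
$\frac{n{\left(210 \right)} + F{\left(m \right)}}{222663 + 309711} = \frac{8 \cdot 210 - 36190}{222663 + 309711} = \frac{1680 - 36190}{532374} = \left(-34510\right) \frac{1}{532374} = - \frac{17255}{266187}$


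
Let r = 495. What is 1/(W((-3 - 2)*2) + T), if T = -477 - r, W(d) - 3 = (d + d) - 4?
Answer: -1/993 ≈ -0.0010071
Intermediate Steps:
W(d) = -1 + 2*d (W(d) = 3 + ((d + d) - 4) = 3 + (2*d - 4) = 3 + (-4 + 2*d) = -1 + 2*d)
T = -972 (T = -477 - 1*495 = -477 - 495 = -972)
1/(W((-3 - 2)*2) + T) = 1/((-1 + 2*((-3 - 2)*2)) - 972) = 1/((-1 + 2*(-5*2)) - 972) = 1/((-1 + 2*(-10)) - 972) = 1/((-1 - 20) - 972) = 1/(-21 - 972) = 1/(-993) = -1/993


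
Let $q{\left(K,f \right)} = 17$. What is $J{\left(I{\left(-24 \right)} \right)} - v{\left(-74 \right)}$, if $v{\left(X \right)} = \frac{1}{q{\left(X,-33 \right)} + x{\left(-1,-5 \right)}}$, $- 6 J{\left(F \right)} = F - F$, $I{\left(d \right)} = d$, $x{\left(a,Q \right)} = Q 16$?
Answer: $\frac{1}{63} \approx 0.015873$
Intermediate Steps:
$x{\left(a,Q \right)} = 16 Q$
$J{\left(F \right)} = 0$ ($J{\left(F \right)} = - \frac{F - F}{6} = \left(- \frac{1}{6}\right) 0 = 0$)
$v{\left(X \right)} = - \frac{1}{63}$ ($v{\left(X \right)} = \frac{1}{17 + 16 \left(-5\right)} = \frac{1}{17 - 80} = \frac{1}{-63} = - \frac{1}{63}$)
$J{\left(I{\left(-24 \right)} \right)} - v{\left(-74 \right)} = 0 - - \frac{1}{63} = 0 + \frac{1}{63} = \frac{1}{63}$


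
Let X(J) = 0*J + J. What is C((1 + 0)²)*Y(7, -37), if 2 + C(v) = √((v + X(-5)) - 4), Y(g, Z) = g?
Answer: -14 + 14*I*√2 ≈ -14.0 + 19.799*I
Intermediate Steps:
X(J) = J (X(J) = 0 + J = J)
C(v) = -2 + √(-9 + v) (C(v) = -2 + √((v - 5) - 4) = -2 + √((-5 + v) - 4) = -2 + √(-9 + v))
C((1 + 0)²)*Y(7, -37) = (-2 + √(-9 + (1 + 0)²))*7 = (-2 + √(-9 + 1²))*7 = (-2 + √(-9 + 1))*7 = (-2 + √(-8))*7 = (-2 + 2*I*√2)*7 = -14 + 14*I*√2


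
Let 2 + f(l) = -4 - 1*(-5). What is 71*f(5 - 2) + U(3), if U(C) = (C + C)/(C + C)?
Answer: -70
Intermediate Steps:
f(l) = -1 (f(l) = -2 + (-4 - 1*(-5)) = -2 + (-4 + 5) = -2 + 1 = -1)
U(C) = 1 (U(C) = (2*C)/((2*C)) = (2*C)*(1/(2*C)) = 1)
71*f(5 - 2) + U(3) = 71*(-1) + 1 = -71 + 1 = -70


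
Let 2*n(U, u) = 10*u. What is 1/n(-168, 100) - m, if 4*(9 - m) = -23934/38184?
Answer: -29130261/3182000 ≈ -9.1547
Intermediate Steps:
n(U, u) = 5*u (n(U, u) = (10*u)/2 = 5*u)
m = 233093/25456 (m = 9 - (-11967)/(2*38184) = 9 - ¼*(-3989/6364) = 9 + 3989/25456 = 233093/25456 ≈ 9.1567)
1/n(-168, 100) - m = 1/(5*100) - 1*233093/25456 = 1/500 - 233093/25456 = -29130261/3182000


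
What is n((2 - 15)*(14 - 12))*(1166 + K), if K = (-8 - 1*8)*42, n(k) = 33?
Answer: 16302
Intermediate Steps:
K = -672 (K = (-8 - 8)*42 = -16*42 = -672)
n((2 - 15)*(14 - 12))*(1166 + K) = 33*(1166 - 672) = 33*494 = 16302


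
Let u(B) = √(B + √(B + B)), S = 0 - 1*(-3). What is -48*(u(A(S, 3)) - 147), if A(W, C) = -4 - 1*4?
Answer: 7056 - 96*√(-2 + I) ≈ 7023.0 - 139.71*I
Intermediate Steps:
S = 3 (S = 0 + 3 = 3)
A(W, C) = -8 (A(W, C) = -4 - 4 = -8)
u(B) = √(B + √2*√B) (u(B) = √(B + √(2*B)) = √(B + √2*√B))
-48*(u(A(S, 3)) - 147) = -48*(√(-8 + √2*√(-8)) - 147) = -48*(√(-8 + √2*(2*I*√2)) - 147) = -48*(√(-8 + 4*I) - 147) = -48*(-147 + √(-8 + 4*I)) = 7056 - 48*√(-8 + 4*I)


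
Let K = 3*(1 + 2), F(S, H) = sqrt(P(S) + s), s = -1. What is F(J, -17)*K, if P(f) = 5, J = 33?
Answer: 18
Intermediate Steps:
F(S, H) = 2 (F(S, H) = sqrt(5 - 1) = sqrt(4) = 2)
K = 9 (K = 3*3 = 9)
F(J, -17)*K = 2*9 = 18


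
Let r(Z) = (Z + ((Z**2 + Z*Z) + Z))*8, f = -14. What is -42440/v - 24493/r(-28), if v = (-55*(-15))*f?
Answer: 1097429/665280 ≈ 1.6496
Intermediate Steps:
v = -11550 (v = -55*(-15)*(-14) = 825*(-14) = -11550)
r(Z) = 16*Z + 16*Z**2 (r(Z) = (Z + ((Z**2 + Z**2) + Z))*8 = (Z + (2*Z**2 + Z))*8 = (Z + (Z + 2*Z**2))*8 = (2*Z + 2*Z**2)*8 = 16*Z + 16*Z**2)
-42440/v - 24493/r(-28) = -42440/(-11550) - 24493*(-1/(448*(1 - 28))) = -42440*(-1/11550) - 24493/(16*(-28)*(-27)) = 4244/1155 - 24493/12096 = 4244/1155 - 24493*1/12096 = 4244/1155 - 3499/1728 = 1097429/665280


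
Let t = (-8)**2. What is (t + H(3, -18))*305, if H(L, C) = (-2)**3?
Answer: 17080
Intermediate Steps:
t = 64
H(L, C) = -8
(t + H(3, -18))*305 = (64 - 8)*305 = 56*305 = 17080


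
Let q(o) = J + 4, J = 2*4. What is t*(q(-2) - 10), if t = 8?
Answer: 16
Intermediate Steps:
J = 8
q(o) = 12 (q(o) = 8 + 4 = 12)
t*(q(-2) - 10) = 8*(12 - 10) = 8*2 = 16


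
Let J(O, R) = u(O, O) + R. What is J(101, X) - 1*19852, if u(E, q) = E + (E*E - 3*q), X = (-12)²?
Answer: -9709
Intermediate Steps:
X = 144
u(E, q) = E + E² - 3*q (u(E, q) = E + (E² - 3*q) = E + E² - 3*q)
J(O, R) = R + O² - 2*O (J(O, R) = (O + O² - 3*O) + R = (O² - 2*O) + R = R + O² - 2*O)
J(101, X) - 1*19852 = (144 + 101² - 2*101) - 1*19852 = (144 + 10201 - 202) - 19852 = 10143 - 19852 = -9709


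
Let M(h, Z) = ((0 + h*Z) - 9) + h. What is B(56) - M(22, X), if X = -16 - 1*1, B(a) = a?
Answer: 417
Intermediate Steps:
X = -17 (X = -16 - 1 = -17)
M(h, Z) = -9 + h + Z*h (M(h, Z) = ((0 + Z*h) - 9) + h = (Z*h - 9) + h = (-9 + Z*h) + h = -9 + h + Z*h)
B(56) - M(22, X) = 56 - (-9 + 22 - 17*22) = 56 - (-9 + 22 - 374) = 56 - 1*(-361) = 56 + 361 = 417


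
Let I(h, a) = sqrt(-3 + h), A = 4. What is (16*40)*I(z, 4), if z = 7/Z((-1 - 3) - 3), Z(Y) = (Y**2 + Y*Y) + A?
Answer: 320*I*sqrt(30498)/51 ≈ 1095.8*I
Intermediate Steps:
Z(Y) = 4 + 2*Y**2 (Z(Y) = (Y**2 + Y*Y) + 4 = (Y**2 + Y**2) + 4 = 2*Y**2 + 4 = 4 + 2*Y**2)
z = 7/102 (z = 7/(4 + 2*((-1 - 3) - 3)**2) = 7/(4 + 2*(-4 - 3)**2) = 7/(4 + 2*(-7)**2) = 7/(4 + 2*49) = 7/(4 + 98) = 7/102 ≈ 0.068627)
(16*40)*I(z, 4) = (16*40)*sqrt(-3 + 7/102) = 640*sqrt(-299/102) = 640*(I*sqrt(30498)/102) = 320*I*sqrt(30498)/51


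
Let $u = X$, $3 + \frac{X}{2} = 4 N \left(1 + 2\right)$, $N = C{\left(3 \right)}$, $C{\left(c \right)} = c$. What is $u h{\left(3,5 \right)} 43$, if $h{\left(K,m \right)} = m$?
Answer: $14190$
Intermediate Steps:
$N = 3$
$X = 66$ ($X = -6 + 2 \cdot 4 \cdot 3 \left(1 + 2\right) = -6 + 2 \cdot 12 \cdot 3 = -6 + 2 \cdot 36 = -6 + 72 = 66$)
$u = 66$
$u h{\left(3,5 \right)} 43 = 66 \cdot 5 \cdot 43 = 330 \cdot 43 = 14190$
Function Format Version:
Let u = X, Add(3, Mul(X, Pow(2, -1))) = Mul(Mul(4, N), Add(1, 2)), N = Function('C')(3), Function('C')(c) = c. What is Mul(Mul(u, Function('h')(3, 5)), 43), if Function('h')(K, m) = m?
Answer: 14190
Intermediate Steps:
N = 3
X = 66 (X = Add(-6, Mul(2, Mul(Mul(4, 3), Add(1, 2)))) = Add(-6, Mul(2, Mul(12, 3))) = Add(-6, Mul(2, 36)) = Add(-6, 72) = 66)
u = 66
Mul(Mul(u, Function('h')(3, 5)), 43) = Mul(Mul(66, 5), 43) = Mul(330, 43) = 14190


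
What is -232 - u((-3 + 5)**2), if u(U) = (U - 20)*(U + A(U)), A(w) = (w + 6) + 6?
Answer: 88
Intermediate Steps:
A(w) = 12 + w (A(w) = (6 + w) + 6 = 12 + w)
u(U) = (-20 + U)*(12 + 2*U) (u(U) = (U - 20)*(U + (12 + U)) = (-20 + U)*(12 + 2*U))
-232 - u((-3 + 5)**2) = -232 - (-240 - 28*(-3 + 5)**2 + 2*((-3 + 5)**2)**2) = -232 - (-240 - 28*2**2 + 2*(2**2)**2) = -232 - (-240 - 28*4 + 2*4**2) = -232 - (-240 - 112 + 2*16) = -232 - (-240 - 112 + 32) = -232 - 1*(-320) = -232 + 320 = 88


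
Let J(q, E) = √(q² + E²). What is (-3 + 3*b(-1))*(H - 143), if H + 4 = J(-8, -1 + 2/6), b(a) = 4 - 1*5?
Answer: 882 - 4*√145 ≈ 833.83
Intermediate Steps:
b(a) = -1 (b(a) = 4 - 5 = -1)
J(q, E) = √(E² + q²)
H = -4 + 2*√145/3 (H = -4 + √((-1 + 2/6)² + (-8)²) = -4 + √((-1 + 2*(⅙))² + 64) = -4 + √((-1 + ⅓)² + 64) = -4 + √((-⅔)² + 64) = -4 + √(4/9 + 64) = -4 + √(580/9) = -4 + 2*√145/3 ≈ 4.0277)
(-3 + 3*b(-1))*(H - 143) = (-3 + 3*(-1))*((-4 + 2*√145/3) - 143) = (-3 - 3)*(-147 + 2*√145/3) = -6*(-147 + 2*√145/3) = 882 - 4*√145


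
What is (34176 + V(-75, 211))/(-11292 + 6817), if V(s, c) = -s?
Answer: -34251/4475 ≈ -7.6539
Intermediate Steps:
(34176 + V(-75, 211))/(-11292 + 6817) = (34176 - 1*(-75))/(-11292 + 6817) = (34176 + 75)/(-4475) = 34251*(-1/4475) = -34251/4475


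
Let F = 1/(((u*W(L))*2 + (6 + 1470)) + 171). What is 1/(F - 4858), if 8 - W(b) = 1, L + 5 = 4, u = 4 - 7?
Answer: -1605/7797089 ≈ -0.00020585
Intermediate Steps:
u = -3
L = -1 (L = -5 + 4 = -1)
W(b) = 7 (W(b) = 8 - 1*1 = 8 - 1 = 7)
F = 1/1605 (F = 1/((-3*7*2 + (6 + 1470)) + 171) = 1/((-21*2 + 1476) + 171) = 1/((-42 + 1476) + 171) = 1/(1434 + 171) = 1/1605 ≈ 0.00062305)
1/(F - 4858) = 1/(1/1605 - 4858) = 1/(-7797089/1605) = -1605/7797089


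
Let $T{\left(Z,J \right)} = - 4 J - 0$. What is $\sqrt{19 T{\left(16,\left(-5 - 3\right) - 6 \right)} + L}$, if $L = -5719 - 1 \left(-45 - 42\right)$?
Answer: $2 i \sqrt{1142} \approx 67.587 i$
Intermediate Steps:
$T{\left(Z,J \right)} = - 4 J$ ($T{\left(Z,J \right)} = - 4 J + 0 = - 4 J$)
$L = -5632$ ($L = -5719 - 1 \left(-87\right) = -5719 - -87 = -5719 + 87 = -5632$)
$\sqrt{19 T{\left(16,\left(-5 - 3\right) - 6 \right)} + L} = \sqrt{19 \left(- 4 \left(\left(-5 - 3\right) - 6\right)\right) - 5632} = \sqrt{19 \left(- 4 \left(-8 - 6\right)\right) - 5632} = \sqrt{19 \left(\left(-4\right) \left(-14\right)\right) - 5632} = \sqrt{19 \cdot 56 - 5632} = \sqrt{1064 - 5632} = \sqrt{-4568} = 2 i \sqrt{1142}$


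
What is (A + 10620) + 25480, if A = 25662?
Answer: 61762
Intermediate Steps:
(A + 10620) + 25480 = (25662 + 10620) + 25480 = 36282 + 25480 = 61762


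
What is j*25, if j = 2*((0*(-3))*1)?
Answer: 0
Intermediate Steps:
j = 0 (j = 2*(0*1) = 2*0 = 0)
j*25 = 0*25 = 0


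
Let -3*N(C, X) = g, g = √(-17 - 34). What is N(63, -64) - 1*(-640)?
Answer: 640 - I*√51/3 ≈ 640.0 - 2.3805*I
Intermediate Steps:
g = I*√51 (g = √(-51) = I*√51 ≈ 7.1414*I)
N(C, X) = -I*√51/3
N(63, -64) - 1*(-640) = -I*√51/3 - 1*(-640) = -I*√51/3 + 640 = 640 - I*√51/3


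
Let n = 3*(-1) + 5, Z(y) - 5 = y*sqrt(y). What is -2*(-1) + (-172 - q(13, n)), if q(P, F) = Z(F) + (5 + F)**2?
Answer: -224 - 2*sqrt(2) ≈ -226.83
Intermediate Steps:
Z(y) = 5 + y**(3/2) (Z(y) = 5 + y*sqrt(y) = 5 + y**(3/2))
n = 2 (n = -3 + 5 = 2)
q(P, F) = 5 + F**(3/2) + (5 + F)**2 (q(P, F) = (5 + F**(3/2)) + (5 + F)**2 = 5 + F**(3/2) + (5 + F)**2)
-2*(-1) + (-172 - q(13, n)) = -2*(-1) + (-172 - (5 + 2**(3/2) + (5 + 2)**2)) = 2 + (-172 - (5 + 2*sqrt(2) + 7**2)) = 2 + (-172 - (5 + 2*sqrt(2) + 49)) = 2 + (-172 - (54 + 2*sqrt(2))) = 2 + (-172 + (-54 - 2*sqrt(2))) = 2 + (-226 - 2*sqrt(2)) = -224 - 2*sqrt(2)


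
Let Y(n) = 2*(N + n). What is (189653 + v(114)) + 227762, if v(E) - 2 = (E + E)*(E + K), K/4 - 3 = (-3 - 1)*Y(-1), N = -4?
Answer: 482625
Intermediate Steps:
Y(n) = -8 + 2*n (Y(n) = 2*(-4 + n) = -8 + 2*n)
K = 172 (K = 12 + 4*((-3 - 1)*(-8 + 2*(-1))) = 12 + 4*(-4*(-8 - 2)) = 12 + 4*(-4*(-10)) = 12 + 4*40 = 12 + 160 = 172)
v(E) = 2 + 2*E*(172 + E) (v(E) = 2 + (E + E)*(E + 172) = 2 + (2*E)*(172 + E) = 2 + 2*E*(172 + E))
(189653 + v(114)) + 227762 = (189653 + (2 + 2*114² + 344*114)) + 227762 = (189653 + (2 + 2*12996 + 39216)) + 227762 = (189653 + (2 + 25992 + 39216)) + 227762 = (189653 + 65210) + 227762 = 254863 + 227762 = 482625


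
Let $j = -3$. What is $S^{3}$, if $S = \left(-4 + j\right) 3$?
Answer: $-9261$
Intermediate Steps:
$S = -21$ ($S = \left(-4 - 3\right) 3 = \left(-7\right) 3 = -21$)
$S^{3} = \left(-21\right)^{3} = -9261$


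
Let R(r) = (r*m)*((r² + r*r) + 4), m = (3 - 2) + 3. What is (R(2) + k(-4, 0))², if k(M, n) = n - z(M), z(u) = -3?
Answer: 9801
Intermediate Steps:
k(M, n) = 3 + n (k(M, n) = n - 1*(-3) = n + 3 = 3 + n)
m = 4 (m = 1 + 3 = 4)
R(r) = 4*r*(4 + 2*r²) (R(r) = (r*4)*((r² + r*r) + 4) = (4*r)*((r² + r²) + 4) = (4*r)*(2*r² + 4) = (4*r)*(4 + 2*r²) = 4*r*(4 + 2*r²))
(R(2) + k(-4, 0))² = (8*2*(2 + 2²) + (3 + 0))² = (8*2*(2 + 4) + 3)² = (8*2*6 + 3)² = (96 + 3)² = 99² = 9801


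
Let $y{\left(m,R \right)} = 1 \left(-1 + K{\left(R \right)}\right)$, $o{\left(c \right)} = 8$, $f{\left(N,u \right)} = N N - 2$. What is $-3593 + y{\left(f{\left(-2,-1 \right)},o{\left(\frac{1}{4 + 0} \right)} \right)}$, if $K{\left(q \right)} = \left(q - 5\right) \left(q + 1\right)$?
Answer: $-3567$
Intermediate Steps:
$K{\left(q \right)} = \left(1 + q\right) \left(-5 + q\right)$ ($K{\left(q \right)} = \left(-5 + q\right) \left(1 + q\right) = \left(1 + q\right) \left(-5 + q\right)$)
$f{\left(N,u \right)} = -2 + N^{2}$ ($f{\left(N,u \right)} = N^{2} - 2 = -2 + N^{2}$)
$y{\left(m,R \right)} = -6 + R^{2} - 4 R$ ($y{\left(m,R \right)} = 1 \left(-1 - \left(5 - R^{2} + 4 R\right)\right) = 1 \left(-6 + R^{2} - 4 R\right) = -6 + R^{2} - 4 R$)
$-3593 + y{\left(f{\left(-2,-1 \right)},o{\left(\frac{1}{4 + 0} \right)} \right)} = -3593 - \left(38 - 64\right) = -3593 - -26 = -3593 + 26 = -3567$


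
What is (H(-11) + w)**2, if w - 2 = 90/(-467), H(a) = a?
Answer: 18429849/218089 ≈ 84.506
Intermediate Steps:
w = 844/467 (w = 2 + 90/(-467) = 2 + 90*(-1/467) = 2 - 90/467 = 844/467 ≈ 1.8073)
(H(-11) + w)**2 = (-11 + 844/467)**2 = (-4293/467)**2 = 18429849/218089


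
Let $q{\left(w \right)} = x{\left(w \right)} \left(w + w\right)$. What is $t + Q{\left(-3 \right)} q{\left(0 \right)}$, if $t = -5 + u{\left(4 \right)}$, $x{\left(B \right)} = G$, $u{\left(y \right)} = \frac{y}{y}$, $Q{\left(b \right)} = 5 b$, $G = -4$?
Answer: $-4$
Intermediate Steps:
$u{\left(y \right)} = 1$
$x{\left(B \right)} = -4$
$t = -4$ ($t = -5 + 1 = -4$)
$q{\left(w \right)} = - 8 w$ ($q{\left(w \right)} = - 4 \left(w + w\right) = - 4 \cdot 2 w = - 8 w$)
$t + Q{\left(-3 \right)} q{\left(0 \right)} = -4 + 5 \left(-3\right) \left(\left(-8\right) 0\right) = -4 - 0 = -4 + 0 = -4$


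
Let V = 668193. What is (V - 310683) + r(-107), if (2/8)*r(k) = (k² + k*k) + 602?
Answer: 451510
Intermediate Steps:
r(k) = 2408 + 8*k² (r(k) = 4*((k² + k*k) + 602) = 4*((k² + k²) + 602) = 4*(2*k² + 602) = 4*(602 + 2*k²) = 2408 + 8*k²)
(V - 310683) + r(-107) = (668193 - 310683) + (2408 + 8*(-107)²) = 357510 + (2408 + 8*11449) = 357510 + (2408 + 91592) = 357510 + 94000 = 451510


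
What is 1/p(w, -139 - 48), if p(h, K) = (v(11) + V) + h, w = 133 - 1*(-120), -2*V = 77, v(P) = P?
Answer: 2/451 ≈ 0.0044346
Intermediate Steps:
V = -77/2 (V = -1/2*77 = -77/2 ≈ -38.500)
w = 253 (w = 133 + 120 = 253)
p(h, K) = -55/2 + h (p(h, K) = (11 - 77/2) + h = -55/2 + h)
1/p(w, -139 - 48) = 1/(-55/2 + 253) = 1/(451/2) = 2/451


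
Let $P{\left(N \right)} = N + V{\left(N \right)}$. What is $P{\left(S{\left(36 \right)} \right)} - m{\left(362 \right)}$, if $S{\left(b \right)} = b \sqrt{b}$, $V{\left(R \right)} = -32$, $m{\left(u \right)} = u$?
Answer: $-178$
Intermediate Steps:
$S{\left(b \right)} = b^{\frac{3}{2}}$
$P{\left(N \right)} = -32 + N$ ($P{\left(N \right)} = N - 32 = -32 + N$)
$P{\left(S{\left(36 \right)} \right)} - m{\left(362 \right)} = \left(-32 + 36^{\frac{3}{2}}\right) - 362 = \left(-32 + 216\right) - 362 = 184 - 362 = -178$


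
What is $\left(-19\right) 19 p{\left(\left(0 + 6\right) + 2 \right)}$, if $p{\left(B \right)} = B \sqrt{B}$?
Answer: $- 5776 \sqrt{2} \approx -8168.5$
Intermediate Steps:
$p{\left(B \right)} = B^{\frac{3}{2}}$
$\left(-19\right) 19 p{\left(\left(0 + 6\right) + 2 \right)} = \left(-19\right) 19 \left(\left(0 + 6\right) + 2\right)^{\frac{3}{2}} = - 361 \left(6 + 2\right)^{\frac{3}{2}} = - 361 \cdot 8^{\frac{3}{2}} = - 361 \cdot 16 \sqrt{2} = - 5776 \sqrt{2}$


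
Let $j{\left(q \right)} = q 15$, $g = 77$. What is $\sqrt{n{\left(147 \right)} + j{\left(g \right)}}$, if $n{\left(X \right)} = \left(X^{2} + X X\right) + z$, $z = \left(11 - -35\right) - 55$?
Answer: $2 \sqrt{11091} \approx 210.63$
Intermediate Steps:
$z = -9$ ($z = \left(11 + 35\right) - 55 = 46 - 55 = -9$)
$j{\left(q \right)} = 15 q$
$n{\left(X \right)} = -9 + 2 X^{2}$ ($n{\left(X \right)} = \left(X^{2} + X X\right) - 9 = \left(X^{2} + X^{2}\right) - 9 = 2 X^{2} - 9 = -9 + 2 X^{2}$)
$\sqrt{n{\left(147 \right)} + j{\left(g \right)}} = \sqrt{\left(-9 + 2 \cdot 147^{2}\right) + 15 \cdot 77} = \sqrt{\left(-9 + 2 \cdot 21609\right) + 1155} = \sqrt{\left(-9 + 43218\right) + 1155} = \sqrt{43209 + 1155} = \sqrt{44364} = 2 \sqrt{11091}$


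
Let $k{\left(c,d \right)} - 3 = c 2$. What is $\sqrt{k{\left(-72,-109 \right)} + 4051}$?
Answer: $\sqrt{3910} \approx 62.53$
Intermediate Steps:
$k{\left(c,d \right)} = 3 + 2 c$ ($k{\left(c,d \right)} = 3 + c 2 = 3 + 2 c$)
$\sqrt{k{\left(-72,-109 \right)} + 4051} = \sqrt{\left(3 + 2 \left(-72\right)\right) + 4051} = \sqrt{\left(3 - 144\right) + 4051} = \sqrt{-141 + 4051} = \sqrt{3910}$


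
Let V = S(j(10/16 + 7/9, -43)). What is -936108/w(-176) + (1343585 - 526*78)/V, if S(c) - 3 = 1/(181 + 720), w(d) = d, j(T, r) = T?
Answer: 13067844679/29744 ≈ 4.3934e+5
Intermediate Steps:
S(c) = 2704/901 (S(c) = 3 + 1/(181 + 720) = 3 + 1/901 = 2704/901)
V = 2704/901 ≈ 3.0011
-936108/w(-176) + (1343585 - 526*78)/V = -936108/(-176) + (1343585 - 526*78)/(2704/901) = -936108*(-1/176) + (1343585 - 41028)*(901/2704) = 234027/44 + 1302557*(901/2704) = 234027/44 + 1173603857/2704 = 13067844679/29744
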